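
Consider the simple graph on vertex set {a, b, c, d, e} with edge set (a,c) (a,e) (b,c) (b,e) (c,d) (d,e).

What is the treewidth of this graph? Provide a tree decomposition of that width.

Treewidth 2.
One optimal decomposition is:
Bags: B1 = {b, c, e}  B2 = {a, c, e}  B3 = {c, d, e}
Tree: B1–B2, B2–B3

The largest bag has 3 vertices, giving width 2; this decomposition certifies tw(G) ≤ 2. For the lower bound, G contains the cycle b–c–a–e–b, so G is not a forest; only forests have treewidth ≤ 1, hence tw(G) ≥ 2. Therefore the treewidth is 2.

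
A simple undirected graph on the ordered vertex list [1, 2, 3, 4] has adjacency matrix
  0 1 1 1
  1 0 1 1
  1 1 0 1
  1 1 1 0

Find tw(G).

A width-3 tree decomposition is:
Bags: B1 = {1, 2, 3, 4}
Tree: (single bag)
With just one bag of size 4, the width is 4 − 1 = 3, so tw(G) ≤ 3. For the lower bound, the 4 vertices {1, 2, 3, 4} are pairwise adjacent, and any tree decomposition puts a clique entirely inside one bag — forcing width ≥ 3. The upper and lower bounds meet at 3, so that is the treewidth.

3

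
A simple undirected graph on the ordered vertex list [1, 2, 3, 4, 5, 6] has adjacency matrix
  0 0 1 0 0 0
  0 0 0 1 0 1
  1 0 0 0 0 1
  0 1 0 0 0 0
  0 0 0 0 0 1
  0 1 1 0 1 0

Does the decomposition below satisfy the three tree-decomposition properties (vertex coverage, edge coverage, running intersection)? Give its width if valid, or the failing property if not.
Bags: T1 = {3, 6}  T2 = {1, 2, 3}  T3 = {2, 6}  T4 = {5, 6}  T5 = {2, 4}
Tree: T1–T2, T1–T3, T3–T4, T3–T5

A tree decomposition must satisfy three properties: every vertex lies in some bag; for every edge, both endpoints lie together in some bag; and for every vertex, the bags containing it form a connected subtree. Here bags containing vertex 2 are not connected in the tree, so the decomposition is invalid.

No — bags containing vertex 2 are not connected in the tree.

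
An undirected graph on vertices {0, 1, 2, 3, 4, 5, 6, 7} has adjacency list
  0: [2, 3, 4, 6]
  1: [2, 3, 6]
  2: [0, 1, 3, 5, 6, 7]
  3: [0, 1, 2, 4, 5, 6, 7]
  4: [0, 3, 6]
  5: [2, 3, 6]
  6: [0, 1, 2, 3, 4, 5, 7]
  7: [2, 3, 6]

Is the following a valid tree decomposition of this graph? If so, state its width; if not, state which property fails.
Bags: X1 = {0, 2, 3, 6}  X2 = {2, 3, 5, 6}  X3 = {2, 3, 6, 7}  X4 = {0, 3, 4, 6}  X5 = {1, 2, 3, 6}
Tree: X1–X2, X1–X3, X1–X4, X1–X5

Every vertex of G appears in some bag (union = {0, 1, 2, 3, 4, 5, 6, 7}); every edge is covered by a bag; and for each vertex v the set of bags containing v is connected in the bag tree. The decomposition is therefore valid. The largest bag has 4 vertices, so the width is 3.

Yes; width 3.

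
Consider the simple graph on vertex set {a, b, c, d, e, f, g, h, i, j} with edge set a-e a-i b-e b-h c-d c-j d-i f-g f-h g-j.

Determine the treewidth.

2

A width-2 tree decomposition is:
Bags: B1 = {c, d, j}  B2 = {d, g, j}  B3 = {d, f, g}  B4 = {d, f, h}  B5 = {b, d, h}  B6 = {b, d, e}  B7 = {a, d, e}  B8 = {a, d, i}
Tree: B1–B2, B2–B3, B3–B4, B4–B5, B5–B6, B6–B7, B7–B8
The largest bag has 3 vertices, giving width 2; this decomposition certifies tw(G) ≤ 2. The edges d–c–j–g–f–h–b–e–a–i–d form a cycle, so G is not a tree and its treewidth is at least 2. Therefore the treewidth is 2.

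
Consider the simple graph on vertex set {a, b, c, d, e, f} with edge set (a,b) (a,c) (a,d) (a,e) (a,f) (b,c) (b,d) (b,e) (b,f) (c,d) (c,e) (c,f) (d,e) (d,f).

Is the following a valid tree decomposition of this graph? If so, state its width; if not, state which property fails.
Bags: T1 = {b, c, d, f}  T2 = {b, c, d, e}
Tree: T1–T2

A tree decomposition must satisfy three properties: every vertex lies in some bag; for every edge, both endpoints lie together in some bag; and for every vertex, the bags containing it form a connected subtree. Here vertex a appears in no bag, so the decomposition is invalid.

No — vertex a appears in no bag.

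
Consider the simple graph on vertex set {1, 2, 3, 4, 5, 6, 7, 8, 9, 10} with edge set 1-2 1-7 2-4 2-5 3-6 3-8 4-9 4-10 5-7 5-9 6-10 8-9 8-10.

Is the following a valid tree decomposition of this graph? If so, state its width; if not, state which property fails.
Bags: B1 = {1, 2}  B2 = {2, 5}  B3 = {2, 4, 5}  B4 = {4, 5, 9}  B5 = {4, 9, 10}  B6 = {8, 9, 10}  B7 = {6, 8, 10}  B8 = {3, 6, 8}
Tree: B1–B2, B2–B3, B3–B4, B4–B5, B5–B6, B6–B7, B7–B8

No — vertex 7 appears in no bag.

A tree decomposition must satisfy three properties: every vertex lies in some bag; for every edge, both endpoints lie together in some bag; and for every vertex, the bags containing it form a connected subtree. Here vertex 7 appears in no bag, so the decomposition is invalid.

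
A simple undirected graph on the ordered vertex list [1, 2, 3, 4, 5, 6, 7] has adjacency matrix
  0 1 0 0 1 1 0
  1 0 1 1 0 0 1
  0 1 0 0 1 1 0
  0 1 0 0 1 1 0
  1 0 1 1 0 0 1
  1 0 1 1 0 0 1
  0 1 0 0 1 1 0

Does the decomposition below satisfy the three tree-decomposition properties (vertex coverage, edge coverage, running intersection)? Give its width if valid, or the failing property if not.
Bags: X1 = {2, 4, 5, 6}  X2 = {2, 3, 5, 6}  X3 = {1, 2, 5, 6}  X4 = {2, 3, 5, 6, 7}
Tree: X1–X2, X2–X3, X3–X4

No — bags containing vertex 3 are not connected in the tree.

A tree decomposition must satisfy three properties: every vertex lies in some bag; for every edge, both endpoints lie together in some bag; and for every vertex, the bags containing it form a connected subtree. Here bags containing vertex 3 are not connected in the tree, so the decomposition is invalid.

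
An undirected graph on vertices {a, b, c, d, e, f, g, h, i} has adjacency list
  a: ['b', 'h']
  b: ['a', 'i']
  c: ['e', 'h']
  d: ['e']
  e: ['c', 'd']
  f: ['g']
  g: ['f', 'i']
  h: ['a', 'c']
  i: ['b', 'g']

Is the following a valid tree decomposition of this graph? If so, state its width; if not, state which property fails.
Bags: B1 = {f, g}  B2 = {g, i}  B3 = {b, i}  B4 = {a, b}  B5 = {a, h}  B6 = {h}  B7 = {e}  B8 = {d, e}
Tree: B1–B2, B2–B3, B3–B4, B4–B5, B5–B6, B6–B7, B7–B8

A tree decomposition must satisfy three properties: every vertex lies in some bag; for every edge, both endpoints lie together in some bag; and for every vertex, the bags containing it form a connected subtree. Here vertex c appears in no bag, so the decomposition is invalid.

No — vertex c appears in no bag.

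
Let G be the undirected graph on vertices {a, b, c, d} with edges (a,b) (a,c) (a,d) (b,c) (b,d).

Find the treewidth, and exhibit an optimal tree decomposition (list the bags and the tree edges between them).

Treewidth 2.
One optimal decomposition is:
Bags: B1 = {a, b, d}  B2 = {a, b, c}
Tree: B1–B2

The largest bag has 3 vertices, giving width 2; this decomposition certifies tw(G) ≤ 2. On the other hand G contains the 3-clique {a, b, d}. A clique must lie in a single bag of any decomposition, so no decomposition can have width below 2. The upper and lower bounds meet at 2, so that is the treewidth.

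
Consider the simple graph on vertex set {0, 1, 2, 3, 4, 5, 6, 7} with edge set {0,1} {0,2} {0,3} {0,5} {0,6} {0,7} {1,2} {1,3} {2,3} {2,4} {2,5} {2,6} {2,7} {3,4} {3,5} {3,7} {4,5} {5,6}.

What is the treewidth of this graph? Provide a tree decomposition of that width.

Each bag holds 4 vertices, so the decomposition has width 3, which upper-bounds the treewidth. Conversely, {0, 1, 2, 3} is a clique of size 4, and the vertices of any clique must share a bag in every tree decomposition; so some bag has ≥ 4 vertices and tw(G) ≥ 3. Hence tw(G) = 3 exactly.

Treewidth 3.
One such decomposition:
Bags: B1 = {0, 2, 3, 5}  B2 = {2, 3, 4, 5}  B3 = {0, 2, 5, 6}  B4 = {0, 2, 3, 7}  B5 = {0, 1, 2, 3}
Tree: B1–B2, B1–B3, B1–B4, B1–B5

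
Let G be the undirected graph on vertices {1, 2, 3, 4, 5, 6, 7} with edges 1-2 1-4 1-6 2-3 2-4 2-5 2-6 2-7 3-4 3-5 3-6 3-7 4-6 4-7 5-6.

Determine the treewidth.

A width-3 tree decomposition is:
Bags: B1 = {2, 3, 5, 6}  B2 = {2, 3, 4, 6}  B3 = {1, 2, 4, 6}  B4 = {2, 3, 4, 7}
Tree: B1–B2, B2–B3, B2–B4
Each bag holds 4 vertices, so the decomposition has width 3, which upper-bounds the treewidth. On the other hand G contains the 4-clique {1, 2, 4, 6}. A clique must lie in a single bag of any decomposition, so no decomposition can have width below 3. The upper and lower bounds meet at 3, so that is the treewidth.

3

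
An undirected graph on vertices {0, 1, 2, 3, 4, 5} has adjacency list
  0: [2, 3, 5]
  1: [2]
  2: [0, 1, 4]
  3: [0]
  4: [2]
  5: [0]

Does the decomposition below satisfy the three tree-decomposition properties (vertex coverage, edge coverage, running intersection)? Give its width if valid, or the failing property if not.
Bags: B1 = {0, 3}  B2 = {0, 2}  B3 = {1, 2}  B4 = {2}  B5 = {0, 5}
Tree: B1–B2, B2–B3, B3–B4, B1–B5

A tree decomposition must satisfy three properties: every vertex lies in some bag; for every edge, both endpoints lie together in some bag; and for every vertex, the bags containing it form a connected subtree. Here vertex 4 appears in no bag, so the decomposition is invalid.

No — vertex 4 appears in no bag.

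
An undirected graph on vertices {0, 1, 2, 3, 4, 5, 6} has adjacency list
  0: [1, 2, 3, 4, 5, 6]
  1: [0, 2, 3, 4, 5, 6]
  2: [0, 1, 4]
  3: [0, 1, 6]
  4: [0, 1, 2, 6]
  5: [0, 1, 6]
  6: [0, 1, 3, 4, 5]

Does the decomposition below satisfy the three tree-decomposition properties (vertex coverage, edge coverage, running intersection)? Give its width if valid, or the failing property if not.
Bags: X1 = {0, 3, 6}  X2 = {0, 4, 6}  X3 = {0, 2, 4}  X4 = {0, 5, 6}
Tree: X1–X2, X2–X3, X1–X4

A tree decomposition must satisfy three properties: every vertex lies in some bag; for every edge, both endpoints lie together in some bag; and for every vertex, the bags containing it form a connected subtree. Here vertex 1 appears in no bag, so the decomposition is invalid.

No — vertex 1 appears in no bag.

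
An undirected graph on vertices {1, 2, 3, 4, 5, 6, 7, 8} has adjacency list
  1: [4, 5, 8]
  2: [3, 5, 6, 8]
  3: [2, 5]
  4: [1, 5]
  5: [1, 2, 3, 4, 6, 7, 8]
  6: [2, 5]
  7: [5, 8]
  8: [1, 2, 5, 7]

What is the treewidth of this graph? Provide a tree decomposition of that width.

Each bag holds 3 vertices, so the decomposition has width 2, which upper-bounds the treewidth. For the lower bound, the 3 vertices {1, 5, 8} are pairwise adjacent, and any tree decomposition puts a clique entirely inside one bag — forcing width ≥ 2. Hence tw(G) = 2 exactly.

Treewidth 2.
Bags: B1 = {2, 5, 8}  B2 = {1, 5, 8}  B3 = {2, 3, 5}  B4 = {5, 7, 8}  B5 = {1, 4, 5}  B6 = {2, 5, 6}
Tree: B1–B2, B1–B3, B2–B4, B2–B5, B3–B6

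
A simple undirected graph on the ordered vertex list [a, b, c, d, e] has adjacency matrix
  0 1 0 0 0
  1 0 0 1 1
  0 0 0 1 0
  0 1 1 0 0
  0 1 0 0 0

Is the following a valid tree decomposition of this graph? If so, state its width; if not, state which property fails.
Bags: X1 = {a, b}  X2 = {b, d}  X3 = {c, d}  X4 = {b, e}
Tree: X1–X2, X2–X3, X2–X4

Checking the three conditions: (i) the bags cover all of {a, b, c, d, e}; (ii) for each edge, some bag contains both endpoints; (iii) the bags containing any fixed vertex form a subtree. All hold, so the decomposition is valid with width 2 − 1 = 1.

Yes; width 1.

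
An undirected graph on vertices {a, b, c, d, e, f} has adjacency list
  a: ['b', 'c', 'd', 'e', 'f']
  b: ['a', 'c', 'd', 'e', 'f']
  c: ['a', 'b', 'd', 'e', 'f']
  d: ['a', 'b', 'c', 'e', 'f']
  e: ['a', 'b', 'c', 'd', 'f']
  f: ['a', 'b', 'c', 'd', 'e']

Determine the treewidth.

5

A width-5 tree decomposition is:
Bags: B1 = {a, b, c, d, e, f}
Tree: (single bag)
A single bag containing all 6 vertices is trivially a valid decomposition of width 5. On the other hand G contains the 6-clique {a, b, c, d, e, f}. A clique must lie in a single bag of any decomposition, so no decomposition can have width below 5. Combining the bounds, tw(G) = 5.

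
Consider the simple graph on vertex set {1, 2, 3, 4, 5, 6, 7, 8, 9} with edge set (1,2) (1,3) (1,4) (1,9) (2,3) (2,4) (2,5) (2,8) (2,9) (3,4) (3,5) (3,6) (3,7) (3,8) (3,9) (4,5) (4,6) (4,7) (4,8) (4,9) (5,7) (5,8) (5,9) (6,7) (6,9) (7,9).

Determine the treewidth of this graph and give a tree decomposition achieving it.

Every bag has size at most 5, so the width is 5 − 1 = 4 and tw(G) ≤ 4. Conversely, {2, 3, 4, 5, 8} is a clique of size 5, and the vertices of any clique must share a bag in every tree decomposition; so some bag has ≥ 5 vertices and tw(G) ≥ 4. The upper and lower bounds meet at 4, so that is the treewidth.

Treewidth 4.
One such decomposition:
Bags: B1 = {3, 4, 5, 7, 9}  B2 = {3, 4, 6, 7, 9}  B3 = {2, 3, 4, 5, 9}  B4 = {1, 2, 3, 4, 9}  B5 = {2, 3, 4, 5, 8}
Tree: B1–B2, B1–B3, B3–B4, B3–B5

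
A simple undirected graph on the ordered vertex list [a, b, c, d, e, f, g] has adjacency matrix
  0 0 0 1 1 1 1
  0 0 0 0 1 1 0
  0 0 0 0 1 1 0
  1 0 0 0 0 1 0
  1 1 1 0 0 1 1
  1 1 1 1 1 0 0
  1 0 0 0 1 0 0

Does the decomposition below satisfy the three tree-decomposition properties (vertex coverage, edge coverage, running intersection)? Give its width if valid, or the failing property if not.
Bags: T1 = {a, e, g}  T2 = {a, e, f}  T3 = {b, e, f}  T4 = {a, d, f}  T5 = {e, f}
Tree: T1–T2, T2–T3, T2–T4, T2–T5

A tree decomposition must satisfy three properties: every vertex lies in some bag; for every edge, both endpoints lie together in some bag; and for every vertex, the bags containing it form a connected subtree. Here vertex c appears in no bag, so the decomposition is invalid.

No — vertex c appears in no bag.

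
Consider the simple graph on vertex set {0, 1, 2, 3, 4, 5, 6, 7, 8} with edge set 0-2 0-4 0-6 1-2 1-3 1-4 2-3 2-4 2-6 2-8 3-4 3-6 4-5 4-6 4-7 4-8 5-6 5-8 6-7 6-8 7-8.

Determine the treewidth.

A width-3 tree decomposition is:
Bags: B1 = {2, 4, 6, 8}  B2 = {4, 6, 7, 8}  B3 = {4, 5, 6, 8}  B4 = {2, 3, 4, 6}  B5 = {0, 2, 4, 6}  B6 = {1, 2, 3, 4}
Tree: B1–B2, B1–B3, B1–B4, B4–B5, B4–B6
Each bag holds 4 vertices, so the decomposition has width 3, which upper-bounds the treewidth. On the other hand G contains the 4-clique {1, 2, 3, 4}. A clique must lie in a single bag of any decomposition, so no decomposition can have width below 3. Therefore the treewidth is 3.

3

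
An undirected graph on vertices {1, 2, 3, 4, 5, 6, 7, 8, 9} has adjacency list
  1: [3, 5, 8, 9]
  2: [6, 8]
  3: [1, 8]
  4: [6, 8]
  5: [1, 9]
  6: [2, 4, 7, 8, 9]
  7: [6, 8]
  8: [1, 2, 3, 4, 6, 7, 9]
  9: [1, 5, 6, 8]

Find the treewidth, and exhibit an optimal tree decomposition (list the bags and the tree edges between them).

The largest bag has 3 vertices, giving width 2; this decomposition certifies tw(G) ≤ 2. For the lower bound, the 3 vertices {1, 8, 9} are pairwise adjacent, and any tree decomposition puts a clique entirely inside one bag — forcing width ≥ 2. Therefore the treewidth is 2.

Treewidth 2.
One such decomposition:
Bags: B1 = {1, 8, 9}  B2 = {6, 8, 9}  B3 = {2, 6, 8}  B4 = {4, 6, 8}  B5 = {1, 3, 8}  B6 = {1, 5, 9}  B7 = {6, 7, 8}
Tree: B1–B2, B2–B3, B2–B4, B1–B5, B1–B6, B3–B7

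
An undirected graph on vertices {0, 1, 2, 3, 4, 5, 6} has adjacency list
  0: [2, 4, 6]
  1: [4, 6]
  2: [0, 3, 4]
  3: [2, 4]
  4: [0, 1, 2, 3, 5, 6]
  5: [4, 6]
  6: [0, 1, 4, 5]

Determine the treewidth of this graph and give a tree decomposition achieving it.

Each bag holds 3 vertices, so the decomposition has width 2, which upper-bounds the treewidth. On the other hand G contains the 3-clique {0, 2, 4}. A clique must lie in a single bag of any decomposition, so no decomposition can have width below 2. Hence tw(G) = 2 exactly.

Treewidth 2.
One optimal decomposition is:
Bags: B1 = {0, 2, 4}  B2 = {0, 4, 6}  B3 = {2, 3, 4}  B4 = {1, 4, 6}  B5 = {4, 5, 6}
Tree: B1–B2, B1–B3, B2–B4, B2–B5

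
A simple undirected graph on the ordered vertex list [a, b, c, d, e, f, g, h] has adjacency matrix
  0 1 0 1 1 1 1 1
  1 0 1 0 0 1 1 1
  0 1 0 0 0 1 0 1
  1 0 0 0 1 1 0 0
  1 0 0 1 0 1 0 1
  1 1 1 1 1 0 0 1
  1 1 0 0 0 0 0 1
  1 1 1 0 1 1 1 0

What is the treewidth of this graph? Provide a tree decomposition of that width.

Treewidth 3.
One such decomposition:
Bags: B1 = {a, b, f, h}  B2 = {a, e, f, h}  B3 = {a, b, g, h}  B4 = {b, c, f, h}  B5 = {a, d, e, f}
Tree: B1–B2, B1–B3, B1–B4, B2–B5

Each bag holds 4 vertices, so the decomposition has width 3, which upper-bounds the treewidth. On the other hand G contains the 4-clique {a, b, g, h}. A clique must lie in a single bag of any decomposition, so no decomposition can have width below 3. Therefore the treewidth is 3.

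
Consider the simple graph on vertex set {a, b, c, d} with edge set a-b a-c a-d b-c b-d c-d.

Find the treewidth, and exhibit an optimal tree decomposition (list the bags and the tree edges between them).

Treewidth 3.
One such decomposition:
Bags: B1 = {a, b, c, d}
Tree: (single bag)

With just one bag of size 4, the width is 4 − 1 = 3, so tw(G) ≤ 3. Conversely, {a, b, c, d} is a clique of size 4, and the vertices of any clique must share a bag in every tree decomposition; so some bag has ≥ 4 vertices and tw(G) ≥ 3. The upper and lower bounds meet at 3, so that is the treewidth.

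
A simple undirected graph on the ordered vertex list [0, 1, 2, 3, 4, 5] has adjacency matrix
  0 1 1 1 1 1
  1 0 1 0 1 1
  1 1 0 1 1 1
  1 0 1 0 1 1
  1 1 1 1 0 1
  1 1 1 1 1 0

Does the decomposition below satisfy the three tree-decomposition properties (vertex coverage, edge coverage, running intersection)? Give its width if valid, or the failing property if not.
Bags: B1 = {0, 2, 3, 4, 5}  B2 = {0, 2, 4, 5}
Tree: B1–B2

No — vertex 1 appears in no bag.

A tree decomposition must satisfy three properties: every vertex lies in some bag; for every edge, both endpoints lie together in some bag; and for every vertex, the bags containing it form a connected subtree. Here vertex 1 appears in no bag, so the decomposition is invalid.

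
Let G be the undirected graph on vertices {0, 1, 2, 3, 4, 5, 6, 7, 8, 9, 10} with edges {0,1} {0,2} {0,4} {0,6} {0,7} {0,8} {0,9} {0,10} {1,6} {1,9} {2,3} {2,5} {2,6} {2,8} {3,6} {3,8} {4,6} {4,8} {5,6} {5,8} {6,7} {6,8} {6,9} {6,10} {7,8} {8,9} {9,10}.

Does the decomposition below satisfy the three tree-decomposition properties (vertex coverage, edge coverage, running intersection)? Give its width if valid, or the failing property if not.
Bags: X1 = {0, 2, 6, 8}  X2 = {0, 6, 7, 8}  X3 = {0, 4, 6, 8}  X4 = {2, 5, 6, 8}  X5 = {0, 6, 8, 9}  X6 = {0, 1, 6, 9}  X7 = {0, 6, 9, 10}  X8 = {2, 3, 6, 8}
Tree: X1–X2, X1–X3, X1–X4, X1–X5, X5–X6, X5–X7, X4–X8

Vertex coverage: the bags together contain {0, 1, 2, 3, 4, 5, 6, 7, 8, 9, 10}, the full vertex set. Edge coverage: each edge of G has both endpoints in at least one bag. Running intersection: for every vertex, the bags containing it form a connected subtree. All three properties hold, so this is a valid tree decomposition of width max|bag| − 1 = 3, and hence tw(G) ≤ 3.

Yes; width 3.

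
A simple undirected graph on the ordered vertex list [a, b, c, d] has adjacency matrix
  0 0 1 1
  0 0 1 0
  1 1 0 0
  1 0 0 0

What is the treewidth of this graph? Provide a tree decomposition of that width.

Treewidth 1.
One such decomposition:
Bags: B1 = {b, c}  B2 = {a, c}  B3 = {a, d}
Tree: B1–B2, B2–B3

The largest bag has 2 vertices, giving width 1; this decomposition certifies tw(G) ≤ 1. Since G has at least one edge (e.g. b–c), it is not an edgeless graph, so tw(G) ≥ 1. Combining the bounds, tw(G) = 1.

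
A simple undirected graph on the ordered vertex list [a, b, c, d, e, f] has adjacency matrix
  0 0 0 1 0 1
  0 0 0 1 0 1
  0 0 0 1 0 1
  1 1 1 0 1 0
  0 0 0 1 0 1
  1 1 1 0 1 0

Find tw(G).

2

A width-2 tree decomposition is:
Bags: B1 = {c, d, f}  B2 = {b, d, f}  B3 = {a, d, f}  B4 = {d, e, f}
Tree: B1–B2, B2–B3, B3–B4
Each bag holds 3 vertices, so the decomposition has width 2, which upper-bounds the treewidth. The edges c–d–b–f–c form a cycle, so G is not a tree and its treewidth is at least 2. Combining the bounds, tw(G) = 2.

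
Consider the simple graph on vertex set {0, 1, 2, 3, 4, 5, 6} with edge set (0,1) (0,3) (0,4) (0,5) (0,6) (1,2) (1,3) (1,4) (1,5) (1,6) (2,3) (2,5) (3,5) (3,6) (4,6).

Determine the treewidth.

3

A width-3 tree decomposition is:
Bags: B1 = {0, 1, 3, 5}  B2 = {0, 1, 3, 6}  B3 = {0, 1, 4, 6}  B4 = {1, 2, 3, 5}
Tree: B1–B2, B2–B3, B1–B4
Each bag holds 4 vertices, so the decomposition has width 3, which upper-bounds the treewidth. Conversely, {0, 1, 3, 5} is a clique of size 4, and the vertices of any clique must share a bag in every tree decomposition; so some bag has ≥ 4 vertices and tw(G) ≥ 3. Combining the bounds, tw(G) = 3.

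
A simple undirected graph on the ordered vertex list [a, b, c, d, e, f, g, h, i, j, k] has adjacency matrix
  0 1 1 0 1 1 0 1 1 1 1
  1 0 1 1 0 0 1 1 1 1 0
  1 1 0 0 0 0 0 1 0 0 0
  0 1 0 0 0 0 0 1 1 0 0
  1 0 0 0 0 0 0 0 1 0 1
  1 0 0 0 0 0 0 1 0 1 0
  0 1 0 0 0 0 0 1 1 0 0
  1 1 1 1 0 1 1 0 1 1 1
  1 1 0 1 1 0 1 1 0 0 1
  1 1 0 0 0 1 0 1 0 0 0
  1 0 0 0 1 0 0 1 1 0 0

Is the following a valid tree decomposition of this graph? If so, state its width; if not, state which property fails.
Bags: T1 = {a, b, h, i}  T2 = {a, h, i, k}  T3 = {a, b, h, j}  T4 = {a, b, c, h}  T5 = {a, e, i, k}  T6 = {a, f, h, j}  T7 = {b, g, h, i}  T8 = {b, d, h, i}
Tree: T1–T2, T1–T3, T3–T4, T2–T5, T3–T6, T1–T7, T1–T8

Yes; width 3.

Vertex coverage: the bags together contain {a, b, c, d, e, f, g, h, i, j, k}, the full vertex set. Edge coverage: each edge of G has both endpoints in at least one bag. Running intersection: for every vertex, the bags containing it form a connected subtree. All three properties hold, so this is a valid tree decomposition of width max|bag| − 1 = 3, and hence tw(G) ≤ 3.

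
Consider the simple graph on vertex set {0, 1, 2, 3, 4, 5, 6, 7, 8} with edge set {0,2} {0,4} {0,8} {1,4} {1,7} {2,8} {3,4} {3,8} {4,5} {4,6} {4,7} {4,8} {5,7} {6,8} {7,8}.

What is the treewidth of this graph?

2

A width-2 tree decomposition is:
Bags: B1 = {4, 7, 8}  B2 = {4, 5, 7}  B3 = {0, 4, 8}  B4 = {0, 2, 8}  B5 = {1, 4, 7}  B6 = {4, 6, 8}  B7 = {3, 4, 8}
Tree: B1–B2, B1–B3, B3–B4, B1–B5, B1–B6, B3–B7
The largest bag has 3 vertices, giving width 2; this decomposition certifies tw(G) ≤ 2. For the lower bound, the 3 vertices {0, 2, 8} are pairwise adjacent, and any tree decomposition puts a clique entirely inside one bag — forcing width ≥ 2. Hence tw(G) = 2 exactly.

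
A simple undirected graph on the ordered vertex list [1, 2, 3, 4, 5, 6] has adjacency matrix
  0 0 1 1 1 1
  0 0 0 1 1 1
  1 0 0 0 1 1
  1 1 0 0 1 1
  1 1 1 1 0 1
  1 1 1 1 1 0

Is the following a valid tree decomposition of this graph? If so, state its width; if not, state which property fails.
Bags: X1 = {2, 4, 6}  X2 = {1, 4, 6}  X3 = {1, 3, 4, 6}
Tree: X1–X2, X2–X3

No — vertex 5 appears in no bag.

A tree decomposition must satisfy three properties: every vertex lies in some bag; for every edge, both endpoints lie together in some bag; and for every vertex, the bags containing it form a connected subtree. Here vertex 5 appears in no bag, so the decomposition is invalid.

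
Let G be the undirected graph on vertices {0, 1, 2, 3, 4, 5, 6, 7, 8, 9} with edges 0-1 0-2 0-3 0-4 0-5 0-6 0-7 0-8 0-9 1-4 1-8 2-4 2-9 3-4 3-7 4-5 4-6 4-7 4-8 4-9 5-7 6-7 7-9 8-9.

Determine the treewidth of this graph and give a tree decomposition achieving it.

Treewidth 3.
One optimal decomposition is:
Bags: B1 = {0, 4, 8, 9}  B2 = {0, 4, 7, 9}  B3 = {0, 4, 6, 7}  B4 = {0, 1, 4, 8}  B5 = {0, 3, 4, 7}  B6 = {0, 2, 4, 9}  B7 = {0, 4, 5, 7}
Tree: B1–B2, B2–B3, B1–B4, B3–B5, B2–B6, B2–B7

Each bag holds 4 vertices, so the decomposition has width 3, which upper-bounds the treewidth. For the lower bound, the 4 vertices {0, 4, 8, 9} are pairwise adjacent, and any tree decomposition puts a clique entirely inside one bag — forcing width ≥ 3. Therefore the treewidth is 3.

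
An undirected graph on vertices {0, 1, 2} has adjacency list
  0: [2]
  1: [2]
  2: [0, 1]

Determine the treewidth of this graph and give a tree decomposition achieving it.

Treewidth 1.
One optimal decomposition is:
Bags: B1 = {1, 2}  B2 = {0, 2}
Tree: B1–B2

Every bag has size at most 2, so the width is 2 − 1 = 1 and tw(G) ≤ 1. G has an edge, so its treewidth is at least 1. Combining the bounds, tw(G) = 1.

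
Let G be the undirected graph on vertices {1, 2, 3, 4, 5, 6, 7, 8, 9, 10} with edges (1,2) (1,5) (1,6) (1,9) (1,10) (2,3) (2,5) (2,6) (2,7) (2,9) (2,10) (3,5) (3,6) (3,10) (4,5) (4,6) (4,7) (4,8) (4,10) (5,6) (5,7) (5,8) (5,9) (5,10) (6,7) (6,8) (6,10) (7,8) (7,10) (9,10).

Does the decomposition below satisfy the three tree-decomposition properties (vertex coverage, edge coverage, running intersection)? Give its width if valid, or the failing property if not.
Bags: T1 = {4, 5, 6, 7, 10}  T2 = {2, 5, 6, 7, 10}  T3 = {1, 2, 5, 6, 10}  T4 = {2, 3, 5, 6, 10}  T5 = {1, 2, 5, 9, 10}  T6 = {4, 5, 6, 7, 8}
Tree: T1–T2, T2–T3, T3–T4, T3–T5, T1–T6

Every vertex of G appears in some bag (union = {1, 2, 3, 4, 5, 6, 7, 8, 9, 10}); every edge is covered by a bag; and for each vertex v the set of bags containing v is connected in the bag tree. The decomposition is therefore valid. The largest bag has 5 vertices, so the width is 4.

Yes; width 4.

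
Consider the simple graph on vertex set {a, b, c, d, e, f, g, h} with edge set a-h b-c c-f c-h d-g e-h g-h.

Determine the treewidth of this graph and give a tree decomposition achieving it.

Each bag holds 2 vertices, so the decomposition has width 1, which upper-bounds the treewidth. Any graph with an edge has treewidth ≥ 1, and G has the edge h–c. Hence tw(G) = 1 exactly.

Treewidth 1.
One such decomposition:
Bags: B1 = {c, h}  B2 = {c, f}  B3 = {a, h}  B4 = {g, h}  B5 = {e, h}  B6 = {d, g}  B7 = {b, c}
Tree: B1–B2, B1–B3, B3–B4, B3–B5, B4–B6, B2–B7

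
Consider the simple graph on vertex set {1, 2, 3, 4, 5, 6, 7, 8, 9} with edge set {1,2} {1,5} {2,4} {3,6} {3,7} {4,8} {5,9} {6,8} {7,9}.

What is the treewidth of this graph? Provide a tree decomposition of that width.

Treewidth 2.
Bags: B1 = {1, 5, 9}  B2 = {1, 2, 9}  B3 = {2, 4, 9}  B4 = {4, 8, 9}  B5 = {6, 8, 9}  B6 = {3, 6, 9}  B7 = {3, 7, 9}
Tree: B1–B2, B2–B3, B3–B4, B4–B5, B5–B6, B6–B7

Every bag has size at most 3, so the width is 3 − 1 = 2 and tw(G) ≤ 2. For the lower bound, G contains the cycle 9–5–1–2–4–8–6–3–7–9, so G is not a forest; only forests have treewidth ≤ 1, hence tw(G) ≥ 2. Hence tw(G) = 2 exactly.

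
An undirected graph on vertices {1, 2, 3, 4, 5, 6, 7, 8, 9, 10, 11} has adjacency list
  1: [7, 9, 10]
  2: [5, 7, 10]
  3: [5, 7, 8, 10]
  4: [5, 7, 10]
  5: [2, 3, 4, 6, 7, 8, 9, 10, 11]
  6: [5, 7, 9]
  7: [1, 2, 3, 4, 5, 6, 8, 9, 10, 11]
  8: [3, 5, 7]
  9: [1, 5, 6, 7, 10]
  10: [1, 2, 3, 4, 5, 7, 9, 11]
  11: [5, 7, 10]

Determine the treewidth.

A width-3 tree decomposition is:
Bags: B1 = {4, 5, 7, 10}  B2 = {3, 5, 7, 10}  B3 = {5, 7, 9, 10}  B4 = {5, 7, 10, 11}  B5 = {5, 6, 7, 9}  B6 = {2, 5, 7, 10}  B7 = {3, 5, 7, 8}  B8 = {1, 7, 9, 10}
Tree: B1–B2, B2–B3, B1–B4, B3–B5, B1–B6, B2–B7, B3–B8
The largest bag has 4 vertices, giving width 3; this decomposition certifies tw(G) ≤ 3. For the lower bound, the 4 vertices {1, 7, 9, 10} are pairwise adjacent, and any tree decomposition puts a clique entirely inside one bag — forcing width ≥ 3. Combining the bounds, tw(G) = 3.

3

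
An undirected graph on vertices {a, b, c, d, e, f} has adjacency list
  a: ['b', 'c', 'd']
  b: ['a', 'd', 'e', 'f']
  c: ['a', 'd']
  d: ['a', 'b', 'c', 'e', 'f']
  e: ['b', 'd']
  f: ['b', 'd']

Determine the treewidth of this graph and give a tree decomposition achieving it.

Treewidth 2.
Bags: B1 = {a, b, d}  B2 = {b, d, f}  B3 = {a, c, d}  B4 = {b, d, e}
Tree: B1–B2, B1–B3, B1–B4

The largest bag has 3 vertices, giving width 2; this decomposition certifies tw(G) ≤ 2. Conversely, {a, c, d} is a clique of size 3, and the vertices of any clique must share a bag in every tree decomposition; so some bag has ≥ 3 vertices and tw(G) ≥ 2. Combining the bounds, tw(G) = 2.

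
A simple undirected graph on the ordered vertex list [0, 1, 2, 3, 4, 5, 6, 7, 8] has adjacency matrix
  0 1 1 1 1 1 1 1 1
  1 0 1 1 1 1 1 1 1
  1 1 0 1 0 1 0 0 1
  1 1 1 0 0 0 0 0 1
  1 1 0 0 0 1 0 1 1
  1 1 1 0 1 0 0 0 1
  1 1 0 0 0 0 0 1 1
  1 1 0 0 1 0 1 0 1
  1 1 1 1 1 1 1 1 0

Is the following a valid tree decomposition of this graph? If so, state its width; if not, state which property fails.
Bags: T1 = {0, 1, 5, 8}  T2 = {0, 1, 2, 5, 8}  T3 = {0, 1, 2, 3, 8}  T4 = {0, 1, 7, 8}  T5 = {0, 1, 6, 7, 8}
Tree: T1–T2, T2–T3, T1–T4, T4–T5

A tree decomposition must satisfy three properties: every vertex lies in some bag; for every edge, both endpoints lie together in some bag; and for every vertex, the bags containing it form a connected subtree. Here vertex 4 appears in no bag, so the decomposition is invalid.

No — vertex 4 appears in no bag.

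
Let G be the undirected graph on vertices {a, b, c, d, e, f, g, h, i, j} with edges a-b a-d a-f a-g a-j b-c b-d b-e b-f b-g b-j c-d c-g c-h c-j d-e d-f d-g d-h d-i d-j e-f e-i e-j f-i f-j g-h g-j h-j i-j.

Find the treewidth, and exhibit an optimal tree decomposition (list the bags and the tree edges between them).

Every bag has size at most 5, so the width is 5 − 1 = 4 and tw(G) ≤ 4. Conversely, {c, d, g, h, j} is a clique of size 5, and the vertices of any clique must share a bag in every tree decomposition; so some bag has ≥ 5 vertices and tw(G) ≥ 4. Hence tw(G) = 4 exactly.

Treewidth 4.
Bags: B1 = {a, b, d, g, j}  B2 = {a, b, d, f, j}  B3 = {b, c, d, g, j}  B4 = {b, d, e, f, j}  B5 = {d, e, f, i, j}  B6 = {c, d, g, h, j}
Tree: B1–B2, B1–B3, B2–B4, B4–B5, B3–B6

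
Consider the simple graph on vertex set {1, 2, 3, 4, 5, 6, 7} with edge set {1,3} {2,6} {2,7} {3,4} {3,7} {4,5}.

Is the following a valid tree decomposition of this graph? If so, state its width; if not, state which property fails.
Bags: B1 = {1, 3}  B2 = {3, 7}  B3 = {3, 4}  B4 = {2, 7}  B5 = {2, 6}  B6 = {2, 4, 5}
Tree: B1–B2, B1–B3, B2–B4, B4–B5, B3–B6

A tree decomposition must satisfy three properties: every vertex lies in some bag; for every edge, both endpoints lie together in some bag; and for every vertex, the bags containing it form a connected subtree. Here bags containing vertex 2 are not connected in the tree, so the decomposition is invalid.

No — bags containing vertex 2 are not connected in the tree.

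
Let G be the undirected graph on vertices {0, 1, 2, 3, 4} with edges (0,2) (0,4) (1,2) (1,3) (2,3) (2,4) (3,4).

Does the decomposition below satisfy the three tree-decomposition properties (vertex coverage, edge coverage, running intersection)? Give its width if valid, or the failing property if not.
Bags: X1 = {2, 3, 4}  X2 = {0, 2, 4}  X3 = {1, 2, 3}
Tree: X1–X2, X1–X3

Every vertex of G appears in some bag (union = {0, 1, 2, 3, 4}); every edge is covered by a bag; and for each vertex v the set of bags containing v is connected in the bag tree. The decomposition is therefore valid. The largest bag has 3 vertices, so the width is 2.

Yes; width 2.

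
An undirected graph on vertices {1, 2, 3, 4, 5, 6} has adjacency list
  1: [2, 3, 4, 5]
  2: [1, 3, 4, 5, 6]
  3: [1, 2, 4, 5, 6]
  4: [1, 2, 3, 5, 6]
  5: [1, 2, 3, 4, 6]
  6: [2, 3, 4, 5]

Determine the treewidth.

A width-4 tree decomposition is:
Bags: B1 = {2, 3, 4, 5, 6}  B2 = {1, 2, 3, 4, 5}
Tree: B1–B2
The largest bag has 5 vertices, giving width 4; this decomposition certifies tw(G) ≤ 4. Conversely, {1, 2, 3, 4, 5} is a clique of size 5, and the vertices of any clique must share a bag in every tree decomposition; so some bag has ≥ 5 vertices and tw(G) ≥ 4. Combining the bounds, tw(G) = 4.

4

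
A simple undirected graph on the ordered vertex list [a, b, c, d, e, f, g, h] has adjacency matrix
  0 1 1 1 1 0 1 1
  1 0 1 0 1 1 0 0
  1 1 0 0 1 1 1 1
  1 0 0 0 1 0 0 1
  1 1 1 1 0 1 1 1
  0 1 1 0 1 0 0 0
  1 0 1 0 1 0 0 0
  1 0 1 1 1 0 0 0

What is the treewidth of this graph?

3

A width-3 tree decomposition is:
Bags: B1 = {a, b, c, e}  B2 = {b, c, e, f}  B3 = {a, c, e, h}  B4 = {a, d, e, h}  B5 = {a, c, e, g}
Tree: B1–B2, B1–B3, B3–B4, B1–B5
The largest bag has 4 vertices, giving width 3; this decomposition certifies tw(G) ≤ 3. Conversely, {a, d, e, h} is a clique of size 4, and the vertices of any clique must share a bag in every tree decomposition; so some bag has ≥ 4 vertices and tw(G) ≥ 3. Hence tw(G) = 3 exactly.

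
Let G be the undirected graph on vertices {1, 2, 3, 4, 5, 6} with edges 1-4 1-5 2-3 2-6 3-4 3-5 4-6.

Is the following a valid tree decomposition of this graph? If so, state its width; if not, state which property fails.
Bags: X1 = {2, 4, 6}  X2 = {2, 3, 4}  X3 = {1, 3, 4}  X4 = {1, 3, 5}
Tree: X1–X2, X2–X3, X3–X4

Every vertex of G appears in some bag (union = {1, 2, 3, 4, 5, 6}); every edge is covered by a bag; and for each vertex v the set of bags containing v is connected in the bag tree. The decomposition is therefore valid. The largest bag has 3 vertices, so the width is 2.

Yes; width 2.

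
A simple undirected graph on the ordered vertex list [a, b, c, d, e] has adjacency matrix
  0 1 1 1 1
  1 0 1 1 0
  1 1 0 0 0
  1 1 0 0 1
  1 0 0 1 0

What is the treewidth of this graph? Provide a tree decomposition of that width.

Every bag has size at most 3, so the width is 3 − 1 = 2 and tw(G) ≤ 2. On the other hand G contains the 3-clique {a, d, e}. A clique must lie in a single bag of any decomposition, so no decomposition can have width below 2. Combining the bounds, tw(G) = 2.

Treewidth 2.
One such decomposition:
Bags: B1 = {a, b, c}  B2 = {a, b, d}  B3 = {a, d, e}
Tree: B1–B2, B2–B3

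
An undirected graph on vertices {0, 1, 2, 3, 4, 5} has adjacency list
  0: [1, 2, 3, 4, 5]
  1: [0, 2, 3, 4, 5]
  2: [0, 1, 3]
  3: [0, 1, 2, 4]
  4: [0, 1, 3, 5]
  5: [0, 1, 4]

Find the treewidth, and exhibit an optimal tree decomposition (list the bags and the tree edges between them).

Treewidth 3.
Bags: B1 = {0, 1, 2, 3}  B2 = {0, 1, 3, 4}  B3 = {0, 1, 4, 5}
Tree: B1–B2, B2–B3

The largest bag has 4 vertices, giving width 3; this decomposition certifies tw(G) ≤ 3. For the lower bound, the 4 vertices {0, 1, 2, 3} are pairwise adjacent, and any tree decomposition puts a clique entirely inside one bag — forcing width ≥ 3. The upper and lower bounds meet at 3, so that is the treewidth.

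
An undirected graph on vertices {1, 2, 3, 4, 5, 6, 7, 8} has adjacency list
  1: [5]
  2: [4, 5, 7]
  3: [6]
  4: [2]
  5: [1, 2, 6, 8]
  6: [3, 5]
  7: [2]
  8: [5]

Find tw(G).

A width-1 tree decomposition is:
Bags: B1 = {2, 5}  B2 = {2, 4}  B3 = {5, 6}  B4 = {1, 5}  B5 = {2, 7}  B6 = {3, 6}  B7 = {5, 8}
Tree: B1–B2, B1–B3, B3–B4, B2–B5, B3–B6, B1–B7
The largest bag has 2 vertices, giving width 1; this decomposition certifies tw(G) ≤ 1. Any graph with an edge has treewidth ≥ 1, and G has the edge 5–2. Combining the bounds, tw(G) = 1.

1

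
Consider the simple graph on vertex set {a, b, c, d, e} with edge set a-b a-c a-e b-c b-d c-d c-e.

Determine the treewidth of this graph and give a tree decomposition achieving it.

Treewidth 2.
Bags: B1 = {a, b, c}  B2 = {a, c, e}  B3 = {b, c, d}
Tree: B1–B2, B1–B3

The largest bag has 3 vertices, giving width 2; this decomposition certifies tw(G) ≤ 2. Conversely, {b, c, d} is a clique of size 3, and the vertices of any clique must share a bag in every tree decomposition; so some bag has ≥ 3 vertices and tw(G) ≥ 2. Therefore the treewidth is 2.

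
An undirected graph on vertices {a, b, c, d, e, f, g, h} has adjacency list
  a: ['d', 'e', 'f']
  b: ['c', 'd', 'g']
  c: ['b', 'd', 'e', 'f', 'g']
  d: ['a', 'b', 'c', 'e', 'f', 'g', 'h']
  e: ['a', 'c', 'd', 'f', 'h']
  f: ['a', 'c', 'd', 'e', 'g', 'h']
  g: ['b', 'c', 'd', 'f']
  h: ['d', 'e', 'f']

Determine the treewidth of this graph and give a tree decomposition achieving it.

Treewidth 3.
One optimal decomposition is:
Bags: B1 = {c, d, e, f}  B2 = {c, d, f, g}  B3 = {b, c, d, g}  B4 = {a, d, e, f}  B5 = {d, e, f, h}
Tree: B1–B2, B2–B3, B1–B4, B1–B5

Every bag has size at most 4, so the width is 4 − 1 = 3 and tw(G) ≤ 3. On the other hand G contains the 4-clique {c, d, f, g}. A clique must lie in a single bag of any decomposition, so no decomposition can have width below 3. Therefore the treewidth is 3.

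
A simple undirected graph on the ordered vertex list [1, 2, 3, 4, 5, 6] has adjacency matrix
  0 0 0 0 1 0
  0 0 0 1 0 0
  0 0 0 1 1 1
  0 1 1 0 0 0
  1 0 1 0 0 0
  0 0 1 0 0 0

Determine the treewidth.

A width-1 tree decomposition is:
Bags: B1 = {1, 5}  B2 = {3, 5}  B3 = {3, 6}  B4 = {3, 4}  B5 = {2, 4}
Tree: B1–B2, B2–B3, B3–B4, B4–B5
The largest bag has 2 vertices, giving width 1; this decomposition certifies tw(G) ≤ 1. Since G has at least one edge (e.g. 1–5), it is not an edgeless graph, so tw(G) ≥ 1. Hence tw(G) = 1 exactly.

1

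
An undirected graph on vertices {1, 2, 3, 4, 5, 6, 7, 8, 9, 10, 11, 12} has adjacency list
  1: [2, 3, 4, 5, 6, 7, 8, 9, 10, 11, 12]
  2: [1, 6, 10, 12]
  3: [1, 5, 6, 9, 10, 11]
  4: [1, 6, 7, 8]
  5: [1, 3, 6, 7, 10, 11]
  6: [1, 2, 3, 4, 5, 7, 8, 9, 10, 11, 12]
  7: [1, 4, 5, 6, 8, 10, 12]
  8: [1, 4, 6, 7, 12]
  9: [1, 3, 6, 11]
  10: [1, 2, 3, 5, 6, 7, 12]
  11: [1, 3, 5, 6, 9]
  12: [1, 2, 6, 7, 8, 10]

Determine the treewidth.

4

A width-4 tree decomposition is:
Bags: B1 = {1, 6, 7, 8, 12}  B2 = {1, 6, 7, 10, 12}  B3 = {1, 5, 6, 7, 10}  B4 = {1, 3, 5, 6, 10}  B5 = {1, 3, 5, 6, 11}  B6 = {1, 2, 6, 10, 12}  B7 = {1, 3, 6, 9, 11}  B8 = {1, 4, 6, 7, 8}
Tree: B1–B2, B2–B3, B3–B4, B4–B5, B2–B6, B5–B7, B1–B8
Each bag holds 5 vertices, so the decomposition has width 4, which upper-bounds the treewidth. For the lower bound, the 5 vertices {1, 2, 6, 10, 12} are pairwise adjacent, and any tree decomposition puts a clique entirely inside one bag — forcing width ≥ 4. Combining the bounds, tw(G) = 4.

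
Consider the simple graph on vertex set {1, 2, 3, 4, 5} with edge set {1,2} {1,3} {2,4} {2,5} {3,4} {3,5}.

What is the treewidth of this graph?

A width-2 tree decomposition is:
Bags: B1 = {2, 3, 4}  B2 = {1, 2, 3}  B3 = {2, 3, 5}
Tree: B1–B2, B2–B3
The largest bag has 3 vertices, giving width 2; this decomposition certifies tw(G) ≤ 2. For the lower bound, G contains the cycle 4–2–1–3–4, so G is not a forest; only forests have treewidth ≤ 1, hence tw(G) ≥ 2. Hence tw(G) = 2 exactly.

2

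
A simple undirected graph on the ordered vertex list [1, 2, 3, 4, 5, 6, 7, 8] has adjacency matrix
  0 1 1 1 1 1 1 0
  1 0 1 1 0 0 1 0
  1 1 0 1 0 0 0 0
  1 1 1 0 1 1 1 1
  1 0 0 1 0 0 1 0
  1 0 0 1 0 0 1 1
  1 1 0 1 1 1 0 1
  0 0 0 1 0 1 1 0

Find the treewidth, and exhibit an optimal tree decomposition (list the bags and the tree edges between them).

Treewidth 3.
One such decomposition:
Bags: B1 = {1, 4, 5, 7}  B2 = {1, 4, 6, 7}  B3 = {1, 2, 4, 7}  B4 = {1, 2, 3, 4}  B5 = {4, 6, 7, 8}
Tree: B1–B2, B2–B3, B3–B4, B2–B5

Every bag has size at most 4, so the width is 4 − 1 = 3 and tw(G) ≤ 3. Conversely, {4, 6, 7, 8} is a clique of size 4, and the vertices of any clique must share a bag in every tree decomposition; so some bag has ≥ 4 vertices and tw(G) ≥ 3. Combining the bounds, tw(G) = 3.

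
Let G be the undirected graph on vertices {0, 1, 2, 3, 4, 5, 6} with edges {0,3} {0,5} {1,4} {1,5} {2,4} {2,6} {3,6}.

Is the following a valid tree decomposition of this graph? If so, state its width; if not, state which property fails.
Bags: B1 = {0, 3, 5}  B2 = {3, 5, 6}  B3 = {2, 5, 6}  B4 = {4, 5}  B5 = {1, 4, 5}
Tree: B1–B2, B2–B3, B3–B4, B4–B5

A tree decomposition must satisfy three properties: every vertex lies in some bag; for every edge, both endpoints lie together in some bag; and for every vertex, the bags containing it form a connected subtree. Here edge (2,4) lies in no bag, so the decomposition is invalid.

No — edge (2,4) lies in no bag.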